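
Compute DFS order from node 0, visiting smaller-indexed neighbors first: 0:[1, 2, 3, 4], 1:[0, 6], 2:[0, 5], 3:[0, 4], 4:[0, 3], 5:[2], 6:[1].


DFS stack-based: start with [0]
Visit order: [0, 1, 6, 2, 5, 3, 4]


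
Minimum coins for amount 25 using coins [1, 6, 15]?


dp[0]=0; dp[i]=1+min(dp[i-c] for c in coins)
...dp[20]=5, dp[21]=2, dp[22]=3, dp[23]=4, dp[24]=4, dp[25]=5
Minimum coins for 25 = 5


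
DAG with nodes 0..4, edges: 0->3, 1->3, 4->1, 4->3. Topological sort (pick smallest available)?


Kahn's algorithm, process smallest node first
Order: [0, 2, 4, 1, 3]


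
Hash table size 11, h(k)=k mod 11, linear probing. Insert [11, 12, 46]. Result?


Insertions: 11->slot 0; 12->slot 1; 46->slot 2
Table: [11, 12, 46, None, None, None, None, None, None, None, None]


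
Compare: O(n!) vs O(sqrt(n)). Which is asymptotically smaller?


sublinear grows slower than factorial
O(sqrt(n)) is asymptotically smaller; O(n!) grows faster


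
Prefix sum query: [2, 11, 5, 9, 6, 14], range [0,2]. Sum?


Prefix sums: [0, 2, 13, 18, 27, 33, 47]
Sum[0..2] = prefix[3] - prefix[0] = 18 - 0 = 18


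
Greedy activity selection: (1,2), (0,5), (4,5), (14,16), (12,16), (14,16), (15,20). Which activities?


Greedy: pick earliest-ending, then skip overlaps.
Selected (3 activities): [(1, 2), (4, 5), (14, 16)]


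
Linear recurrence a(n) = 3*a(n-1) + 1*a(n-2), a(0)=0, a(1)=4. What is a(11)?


Build bottom-up:
...a(9)=51880, a(10)=171348, a(11)=3*171348+1*51880=565924


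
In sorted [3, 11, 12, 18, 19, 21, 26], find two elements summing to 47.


Two pointers: lo=0, hi=6
Found pair: (21, 26) summing to 47


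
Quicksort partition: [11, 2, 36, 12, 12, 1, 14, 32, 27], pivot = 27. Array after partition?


Elements <= 27 go left of pivot.
Result: [11, 2, 12, 12, 1, 14, 27, 32, 36], pivot at index 6


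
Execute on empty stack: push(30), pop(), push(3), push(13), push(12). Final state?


push(30) -> [30]
pop() returns 30 -> []
push(3) -> [3]
push(13) -> [3, 13]
push(12) -> [3, 13, 12]
Final stack (bottom to top): [3, 13, 12]


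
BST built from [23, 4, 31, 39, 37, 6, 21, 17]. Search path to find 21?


BST root = 23
Search for 21: compare at each node
Path: [23, 4, 6, 21]


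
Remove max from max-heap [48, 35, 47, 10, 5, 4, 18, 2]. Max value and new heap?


Max = 48
Replace root with last, heapify down
Resulting heap: [47, 35, 18, 10, 5, 4, 2]


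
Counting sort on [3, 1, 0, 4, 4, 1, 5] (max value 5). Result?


Count array: [1, 2, 0, 1, 2, 1]
Reconstruct: [0, 1, 1, 3, 4, 4, 5]


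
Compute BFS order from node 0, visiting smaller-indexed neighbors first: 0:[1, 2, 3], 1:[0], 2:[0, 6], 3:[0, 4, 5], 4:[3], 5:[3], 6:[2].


BFS queue: start with [0]
Visit order: [0, 1, 2, 3, 6, 4, 5]


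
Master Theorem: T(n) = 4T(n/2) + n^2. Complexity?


a=4, b=2, c=2. log_2(4)=2 = c=2. Case 2: O(n^c log n) = O(n^2 log n)
Complexity: O(n^2 log n)


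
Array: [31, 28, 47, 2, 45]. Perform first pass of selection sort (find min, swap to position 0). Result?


After one pass: [2, 28, 47, 31, 45]


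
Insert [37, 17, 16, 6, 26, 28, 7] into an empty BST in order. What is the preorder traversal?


Root = 37; build tree by BST insertion.
Preorder traversal: [37, 17, 16, 6, 7, 26, 28]


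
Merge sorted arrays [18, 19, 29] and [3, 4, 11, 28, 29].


Compare heads, take smaller each step.
Merged: [3, 4, 11, 18, 19, 28, 29, 29]


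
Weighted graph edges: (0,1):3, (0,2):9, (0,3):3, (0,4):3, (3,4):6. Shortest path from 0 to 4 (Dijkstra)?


Dijkstra from 0:
Distances: {0: 0, 1: 3, 2: 9, 3: 3, 4: 3}
Shortest distance to 4 = 3, path = [0, 4]


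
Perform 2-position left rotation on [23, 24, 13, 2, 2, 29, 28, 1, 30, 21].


Left rotate by 2: [13, 2, 2, 29, 28, 1, 30, 21, 23, 24]


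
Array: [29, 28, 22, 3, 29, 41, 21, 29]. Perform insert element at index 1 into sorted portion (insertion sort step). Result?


After one pass: [28, 29, 22, 3, 29, 41, 21, 29]


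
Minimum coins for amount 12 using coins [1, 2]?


dp[0]=0; dp[i]=1+min(dp[i-c] for c in coins)
...dp[7]=4, dp[8]=4, dp[9]=5, dp[10]=5, dp[11]=6, dp[12]=6
Minimum coins for 12 = 6


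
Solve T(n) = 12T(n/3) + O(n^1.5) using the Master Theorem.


a=12, b=3, c=1.5. log_3(12)=2.262 > c=1.5. Case 1: O(n^log_b(a)) = O(n^2.262)
Complexity: O(n^2.262)


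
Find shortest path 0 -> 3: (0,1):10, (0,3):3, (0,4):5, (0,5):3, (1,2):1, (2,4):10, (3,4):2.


Dijkstra from 0:
Distances: {0: 0, 1: 10, 2: 11, 3: 3, 4: 5, 5: 3}
Shortest distance to 3 = 3, path = [0, 3]


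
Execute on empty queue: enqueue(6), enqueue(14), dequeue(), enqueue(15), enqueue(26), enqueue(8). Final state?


enqueue(6) -> [6]
enqueue(14) -> [6, 14]
dequeue() returns 6 -> [14]
enqueue(15) -> [14, 15]
enqueue(26) -> [14, 15, 26]
enqueue(8) -> [14, 15, 26, 8]
Final queue (front to back): [14, 15, 26, 8]


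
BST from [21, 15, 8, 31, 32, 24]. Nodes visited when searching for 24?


BST root = 21
Search for 24: compare at each node
Path: [21, 31, 24]


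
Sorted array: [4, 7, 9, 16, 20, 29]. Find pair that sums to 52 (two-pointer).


Two pointers: lo=0, hi=5
No pair sums to 52


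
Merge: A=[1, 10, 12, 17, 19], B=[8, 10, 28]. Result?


Compare heads, take smaller each step.
Merged: [1, 8, 10, 10, 12, 17, 19, 28]


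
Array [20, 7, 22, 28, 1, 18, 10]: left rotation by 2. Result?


Left rotate by 2: [22, 28, 1, 18, 10, 20, 7]


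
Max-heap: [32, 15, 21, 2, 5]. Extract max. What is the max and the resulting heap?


Max = 32
Replace root with last, heapify down
Resulting heap: [21, 15, 5, 2]


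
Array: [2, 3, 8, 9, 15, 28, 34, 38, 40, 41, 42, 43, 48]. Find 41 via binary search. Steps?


Search for 41:
[0,12] mid=6 arr[6]=34
[7,12] mid=9 arr[9]=41
Total: 2 comparisons


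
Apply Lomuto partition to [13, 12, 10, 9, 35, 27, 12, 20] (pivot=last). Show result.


Elements <= 20 go left of pivot.
Result: [13, 12, 10, 9, 12, 20, 35, 27], pivot at index 5


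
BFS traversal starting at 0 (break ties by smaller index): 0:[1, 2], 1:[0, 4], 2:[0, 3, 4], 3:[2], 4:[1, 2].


BFS queue: start with [0]
Visit order: [0, 1, 2, 4, 3]


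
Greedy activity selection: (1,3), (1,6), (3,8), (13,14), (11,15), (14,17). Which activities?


Greedy: pick earliest-ending, then skip overlaps.
Selected (4 activities): [(1, 3), (3, 8), (13, 14), (14, 17)]


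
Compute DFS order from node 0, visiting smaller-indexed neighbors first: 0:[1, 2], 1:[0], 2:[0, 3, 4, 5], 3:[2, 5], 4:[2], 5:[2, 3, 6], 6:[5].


DFS stack-based: start with [0]
Visit order: [0, 1, 2, 3, 5, 6, 4]


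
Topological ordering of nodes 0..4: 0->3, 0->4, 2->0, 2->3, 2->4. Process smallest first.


Kahn's algorithm, process smallest node first
Order: [1, 2, 0, 3, 4]


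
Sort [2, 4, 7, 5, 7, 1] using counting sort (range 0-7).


Count array: [0, 1, 1, 0, 1, 1, 0, 2]
Reconstruct: [1, 2, 4, 5, 7, 7]


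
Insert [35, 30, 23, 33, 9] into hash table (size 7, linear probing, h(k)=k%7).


Insertions: 35->slot 0; 30->slot 2; 23->slot 3; 33->slot 5; 9->slot 4
Table: [35, None, 30, 23, 9, 33, None]


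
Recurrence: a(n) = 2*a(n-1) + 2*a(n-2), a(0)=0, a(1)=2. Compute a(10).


Build bottom-up:
...a(8)=1792, a(9)=4896, a(10)=2*4896+2*1792=13376


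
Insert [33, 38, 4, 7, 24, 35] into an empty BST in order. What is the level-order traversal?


Root = 33; build tree by BST insertion.
Level-Order traversal: [33, 4, 38, 7, 35, 24]


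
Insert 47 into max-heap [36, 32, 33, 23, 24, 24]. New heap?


Append 47: [36, 32, 33, 23, 24, 24, 47]
Bubble up: swap idx 6(47) with idx 2(33); swap idx 2(47) with idx 0(36)
Result: [47, 32, 36, 23, 24, 24, 33]


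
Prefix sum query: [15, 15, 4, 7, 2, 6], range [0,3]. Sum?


Prefix sums: [0, 15, 30, 34, 41, 43, 49]
Sum[0..3] = prefix[4] - prefix[0] = 41 - 0 = 41


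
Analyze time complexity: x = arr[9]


Analysis: constant-time operation, no loop
Complexity: O(1)


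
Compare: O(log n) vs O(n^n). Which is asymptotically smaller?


logarithmic grows slower than n^n
O(log n) is asymptotically smaller; O(n^n) grows faster


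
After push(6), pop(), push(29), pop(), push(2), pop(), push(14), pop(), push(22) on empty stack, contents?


push(6) -> [6]
pop() returns 6 -> []
push(29) -> [29]
pop() returns 29 -> []
push(2) -> [2]
pop() returns 2 -> []
push(14) -> [14]
pop() returns 14 -> []
push(22) -> [22]
Final stack (bottom to top): [22]


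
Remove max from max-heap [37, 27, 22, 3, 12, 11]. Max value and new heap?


Max = 37
Replace root with last, heapify down
Resulting heap: [27, 12, 22, 3, 11]


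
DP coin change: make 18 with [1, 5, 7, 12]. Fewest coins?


dp[0]=0; dp[i]=1+min(dp[i-c] for c in coins)
...dp[13]=2, dp[14]=2, dp[15]=3, dp[16]=4, dp[17]=2, dp[18]=3
Minimum coins for 18 = 3


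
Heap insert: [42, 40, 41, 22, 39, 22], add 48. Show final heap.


Append 48: [42, 40, 41, 22, 39, 22, 48]
Bubble up: swap idx 6(48) with idx 2(41); swap idx 2(48) with idx 0(42)
Result: [48, 40, 42, 22, 39, 22, 41]


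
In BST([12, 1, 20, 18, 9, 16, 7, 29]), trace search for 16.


BST root = 12
Search for 16: compare at each node
Path: [12, 20, 18, 16]


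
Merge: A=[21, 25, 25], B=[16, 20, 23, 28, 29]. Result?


Compare heads, take smaller each step.
Merged: [16, 20, 21, 23, 25, 25, 28, 29]


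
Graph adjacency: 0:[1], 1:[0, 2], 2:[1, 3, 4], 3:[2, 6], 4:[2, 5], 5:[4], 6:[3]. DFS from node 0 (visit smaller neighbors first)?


DFS stack-based: start with [0]
Visit order: [0, 1, 2, 3, 6, 4, 5]


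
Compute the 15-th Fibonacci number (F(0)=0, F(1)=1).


F(n)=F(n-1)+F(n-2)
...F(13)=233, F(14)=377, F(15)=610


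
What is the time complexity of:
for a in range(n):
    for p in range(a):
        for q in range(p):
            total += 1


Per nesting level: O(n) * O(n) [triangular over a] * O(n) [triangular over p] = O(n^3)
Complexity: O(n^3)


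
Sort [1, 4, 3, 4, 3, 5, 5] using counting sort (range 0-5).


Count array: [0, 1, 0, 2, 2, 2]
Reconstruct: [1, 3, 3, 4, 4, 5, 5]


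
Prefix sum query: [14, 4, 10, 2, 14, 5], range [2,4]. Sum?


Prefix sums: [0, 14, 18, 28, 30, 44, 49]
Sum[2..4] = prefix[5] - prefix[2] = 44 - 18 = 26


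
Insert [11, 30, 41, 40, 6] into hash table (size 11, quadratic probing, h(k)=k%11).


Insertions: 11->slot 0; 30->slot 8; 41->slot 9; 40->slot 7; 6->slot 6
Table: [11, None, None, None, None, None, 6, 40, 30, 41, None]


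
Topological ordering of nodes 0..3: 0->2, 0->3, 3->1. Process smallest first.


Kahn's algorithm, process smallest node first
Order: [0, 2, 3, 1]


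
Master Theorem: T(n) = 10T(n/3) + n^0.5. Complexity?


a=10, b=3, c=0.5. log_3(10)=2.096 > c=0.5. Case 1: O(n^log_b(a)) = O(n^2.096)
Complexity: O(n^2.096)


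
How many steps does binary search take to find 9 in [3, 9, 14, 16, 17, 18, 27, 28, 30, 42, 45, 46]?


Search for 9:
[0,11] mid=5 arr[5]=18
[0,4] mid=2 arr[2]=14
[0,1] mid=0 arr[0]=3
[1,1] mid=1 arr[1]=9
Total: 4 comparisons


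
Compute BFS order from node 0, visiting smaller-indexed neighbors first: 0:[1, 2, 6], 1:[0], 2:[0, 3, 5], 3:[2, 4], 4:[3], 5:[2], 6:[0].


BFS queue: start with [0]
Visit order: [0, 1, 2, 6, 3, 5, 4]


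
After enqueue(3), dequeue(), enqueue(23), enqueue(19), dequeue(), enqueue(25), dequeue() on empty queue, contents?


enqueue(3) -> [3]
dequeue() returns 3 -> []
enqueue(23) -> [23]
enqueue(19) -> [23, 19]
dequeue() returns 23 -> [19]
enqueue(25) -> [19, 25]
dequeue() returns 19 -> [25]
Final queue (front to back): [25]


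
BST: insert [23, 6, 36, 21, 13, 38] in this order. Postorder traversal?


Root = 23; build tree by BST insertion.
Postorder traversal: [13, 21, 6, 38, 36, 23]


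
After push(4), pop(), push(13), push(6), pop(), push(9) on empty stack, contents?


push(4) -> [4]
pop() returns 4 -> []
push(13) -> [13]
push(6) -> [13, 6]
pop() returns 6 -> [13]
push(9) -> [13, 9]
Final stack (bottom to top): [13, 9]


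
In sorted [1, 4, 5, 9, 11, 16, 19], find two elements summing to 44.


Two pointers: lo=0, hi=6
No pair sums to 44


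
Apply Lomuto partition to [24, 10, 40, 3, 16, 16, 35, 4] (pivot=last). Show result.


Elements <= 4 go left of pivot.
Result: [3, 4, 40, 24, 16, 16, 35, 10], pivot at index 1


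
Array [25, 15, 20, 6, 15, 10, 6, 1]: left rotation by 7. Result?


Left rotate by 7: [1, 25, 15, 20, 6, 15, 10, 6]


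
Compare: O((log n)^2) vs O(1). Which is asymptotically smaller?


constant grows slower than polylogarithmic
O(1) is asymptotically smaller; O((log n)^2) grows faster


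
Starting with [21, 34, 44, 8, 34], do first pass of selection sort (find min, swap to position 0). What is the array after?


After one pass: [8, 34, 44, 21, 34]


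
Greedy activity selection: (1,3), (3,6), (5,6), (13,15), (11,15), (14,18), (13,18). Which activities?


Greedy: pick earliest-ending, then skip overlaps.
Selected (3 activities): [(1, 3), (3, 6), (13, 15)]


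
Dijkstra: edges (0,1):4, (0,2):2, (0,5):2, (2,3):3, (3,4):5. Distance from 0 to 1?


Dijkstra from 0:
Distances: {0: 0, 1: 4, 2: 2, 3: 5, 4: 10, 5: 2}
Shortest distance to 1 = 4, path = [0, 1]


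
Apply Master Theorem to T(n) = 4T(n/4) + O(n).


a=4, b=4, c=1. log_4(4)=1 = c=1. Case 2: O(n^c log n) = O(n log n)
Complexity: O(n log n)


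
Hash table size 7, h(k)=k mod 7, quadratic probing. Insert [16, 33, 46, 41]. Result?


Insertions: 16->slot 2; 33->slot 5; 46->slot 4; 41->slot 6
Table: [None, None, 16, None, 46, 33, 41]


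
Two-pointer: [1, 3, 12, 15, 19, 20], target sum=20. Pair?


Two pointers: lo=0, hi=5
Found pair: (1, 19) summing to 20


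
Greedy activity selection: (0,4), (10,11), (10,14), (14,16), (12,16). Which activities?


Greedy: pick earliest-ending, then skip overlaps.
Selected (3 activities): [(0, 4), (10, 11), (14, 16)]


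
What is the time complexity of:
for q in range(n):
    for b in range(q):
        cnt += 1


Per nesting level: O(n) * O(n) [triangular over q] = O(n^2)
Complexity: O(n^2)


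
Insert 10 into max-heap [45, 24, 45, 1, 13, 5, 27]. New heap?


Append 10: [45, 24, 45, 1, 13, 5, 27, 10]
Bubble up: swap idx 7(10) with idx 3(1)
Result: [45, 24, 45, 10, 13, 5, 27, 1]


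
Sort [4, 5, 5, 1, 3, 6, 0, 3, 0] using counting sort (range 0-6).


Count array: [2, 1, 0, 2, 1, 2, 1]
Reconstruct: [0, 0, 1, 3, 3, 4, 5, 5, 6]


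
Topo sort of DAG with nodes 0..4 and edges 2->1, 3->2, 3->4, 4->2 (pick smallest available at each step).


Kahn's algorithm, process smallest node first
Order: [0, 3, 4, 2, 1]


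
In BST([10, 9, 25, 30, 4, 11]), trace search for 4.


BST root = 10
Search for 4: compare at each node
Path: [10, 9, 4]


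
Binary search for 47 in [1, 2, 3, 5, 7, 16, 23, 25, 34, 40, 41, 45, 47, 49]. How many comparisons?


Search for 47:
[0,13] mid=6 arr[6]=23
[7,13] mid=10 arr[10]=41
[11,13] mid=12 arr[12]=47
Total: 3 comparisons


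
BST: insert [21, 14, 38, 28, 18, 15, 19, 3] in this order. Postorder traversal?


Root = 21; build tree by BST insertion.
Postorder traversal: [3, 15, 19, 18, 14, 28, 38, 21]


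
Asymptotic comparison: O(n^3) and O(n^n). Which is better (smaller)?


cubic grows slower than n^n
O(n^3) is asymptotically smaller; O(n^n) grows faster


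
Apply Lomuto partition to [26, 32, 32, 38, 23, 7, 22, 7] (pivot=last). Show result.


Elements <= 7 go left of pivot.
Result: [7, 7, 32, 38, 23, 26, 22, 32], pivot at index 1


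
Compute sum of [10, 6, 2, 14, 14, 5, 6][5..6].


Prefix sums: [0, 10, 16, 18, 32, 46, 51, 57]
Sum[5..6] = prefix[7] - prefix[5] = 57 - 46 = 11


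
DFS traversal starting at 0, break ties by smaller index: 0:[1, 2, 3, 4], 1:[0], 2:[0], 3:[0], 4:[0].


DFS stack-based: start with [0]
Visit order: [0, 1, 2, 3, 4]


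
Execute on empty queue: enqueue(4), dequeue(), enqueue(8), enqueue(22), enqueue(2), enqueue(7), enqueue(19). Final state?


enqueue(4) -> [4]
dequeue() returns 4 -> []
enqueue(8) -> [8]
enqueue(22) -> [8, 22]
enqueue(2) -> [8, 22, 2]
enqueue(7) -> [8, 22, 2, 7]
enqueue(19) -> [8, 22, 2, 7, 19]
Final queue (front to back): [8, 22, 2, 7, 19]


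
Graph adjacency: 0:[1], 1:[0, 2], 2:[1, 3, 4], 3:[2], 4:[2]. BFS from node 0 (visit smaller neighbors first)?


BFS queue: start with [0]
Visit order: [0, 1, 2, 3, 4]


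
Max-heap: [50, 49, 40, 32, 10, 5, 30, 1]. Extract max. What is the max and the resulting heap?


Max = 50
Replace root with last, heapify down
Resulting heap: [49, 32, 40, 1, 10, 5, 30]


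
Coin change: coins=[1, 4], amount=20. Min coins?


dp[0]=0; dp[i]=1+min(dp[i-c] for c in coins)
...dp[15]=6, dp[16]=4, dp[17]=5, dp[18]=6, dp[19]=7, dp[20]=5
Minimum coins for 20 = 5


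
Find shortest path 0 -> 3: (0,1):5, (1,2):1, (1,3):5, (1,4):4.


Dijkstra from 0:
Distances: {0: 0, 1: 5, 2: 6, 3: 10, 4: 9}
Shortest distance to 3 = 10, path = [0, 1, 3]


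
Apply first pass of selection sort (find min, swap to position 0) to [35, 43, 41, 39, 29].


After one pass: [29, 43, 41, 39, 35]


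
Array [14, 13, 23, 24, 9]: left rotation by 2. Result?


Left rotate by 2: [23, 24, 9, 14, 13]


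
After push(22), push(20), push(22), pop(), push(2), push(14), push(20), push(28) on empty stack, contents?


push(22) -> [22]
push(20) -> [22, 20]
push(22) -> [22, 20, 22]
pop() returns 22 -> [22, 20]
push(2) -> [22, 20, 2]
push(14) -> [22, 20, 2, 14]
push(20) -> [22, 20, 2, 14, 20]
push(28) -> [22, 20, 2, 14, 20, 28]
Final stack (bottom to top): [22, 20, 2, 14, 20, 28]


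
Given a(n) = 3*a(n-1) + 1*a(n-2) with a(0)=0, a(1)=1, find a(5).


Build bottom-up:
...a(3)=10, a(4)=33, a(5)=3*33+1*10=109


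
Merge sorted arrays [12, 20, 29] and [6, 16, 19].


Compare heads, take smaller each step.
Merged: [6, 12, 16, 19, 20, 29]


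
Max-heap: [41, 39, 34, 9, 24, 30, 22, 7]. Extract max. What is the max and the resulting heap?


Max = 41
Replace root with last, heapify down
Resulting heap: [39, 24, 34, 9, 7, 30, 22]


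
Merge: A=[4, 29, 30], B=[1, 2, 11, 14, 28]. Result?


Compare heads, take smaller each step.
Merged: [1, 2, 4, 11, 14, 28, 29, 30]


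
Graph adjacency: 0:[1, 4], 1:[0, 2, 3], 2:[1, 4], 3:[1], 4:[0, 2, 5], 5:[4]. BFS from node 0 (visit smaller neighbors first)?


BFS queue: start with [0]
Visit order: [0, 1, 4, 2, 3, 5]


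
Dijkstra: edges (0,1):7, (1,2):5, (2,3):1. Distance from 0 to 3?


Dijkstra from 0:
Distances: {0: 0, 1: 7, 2: 12, 3: 13}
Shortest distance to 3 = 13, path = [0, 1, 2, 3]


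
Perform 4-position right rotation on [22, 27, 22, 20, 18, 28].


Right rotate by 4: [22, 20, 18, 28, 22, 27]


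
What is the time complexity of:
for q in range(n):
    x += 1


Per nesting level: O(n) = O(n)
Complexity: O(n)


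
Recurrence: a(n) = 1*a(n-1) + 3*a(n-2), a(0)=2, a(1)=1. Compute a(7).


Build bottom-up:
...a(5)=61, a(6)=154, a(7)=1*154+3*61=337


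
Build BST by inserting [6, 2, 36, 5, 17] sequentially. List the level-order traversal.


Root = 6; build tree by BST insertion.
Level-Order traversal: [6, 2, 36, 5, 17]


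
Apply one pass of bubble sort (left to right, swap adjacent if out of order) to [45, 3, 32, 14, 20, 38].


After one pass: [3, 32, 14, 20, 38, 45]


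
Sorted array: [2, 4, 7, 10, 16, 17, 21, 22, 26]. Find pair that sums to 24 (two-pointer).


Two pointers: lo=0, hi=8
Found pair: (2, 22) summing to 24


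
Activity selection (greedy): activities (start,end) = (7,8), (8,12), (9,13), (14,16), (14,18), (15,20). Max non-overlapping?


Greedy: pick earliest-ending, then skip overlaps.
Selected (3 activities): [(7, 8), (8, 12), (14, 16)]


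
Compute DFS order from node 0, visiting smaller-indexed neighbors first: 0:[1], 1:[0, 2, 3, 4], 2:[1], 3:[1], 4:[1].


DFS stack-based: start with [0]
Visit order: [0, 1, 2, 3, 4]


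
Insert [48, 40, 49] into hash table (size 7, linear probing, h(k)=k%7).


Insertions: 48->slot 6; 40->slot 5; 49->slot 0
Table: [49, None, None, None, None, 40, 48]


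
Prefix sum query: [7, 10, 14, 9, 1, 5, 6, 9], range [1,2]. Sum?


Prefix sums: [0, 7, 17, 31, 40, 41, 46, 52, 61]
Sum[1..2] = prefix[3] - prefix[1] = 31 - 7 = 24


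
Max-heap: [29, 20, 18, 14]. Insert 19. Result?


Append 19: [29, 20, 18, 14, 19]
Bubble up: no swaps needed
Result: [29, 20, 18, 14, 19]


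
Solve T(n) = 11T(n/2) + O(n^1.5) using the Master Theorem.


a=11, b=2, c=1.5. log_2(11)=3.459 > c=1.5. Case 1: O(n^log_b(a)) = O(n^3.459)
Complexity: O(n^3.459)


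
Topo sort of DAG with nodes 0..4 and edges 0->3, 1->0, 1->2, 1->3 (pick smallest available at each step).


Kahn's algorithm, process smallest node first
Order: [1, 0, 2, 3, 4]


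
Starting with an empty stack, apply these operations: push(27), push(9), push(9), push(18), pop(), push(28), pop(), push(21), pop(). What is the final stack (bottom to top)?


push(27) -> [27]
push(9) -> [27, 9]
push(9) -> [27, 9, 9]
push(18) -> [27, 9, 9, 18]
pop() returns 18 -> [27, 9, 9]
push(28) -> [27, 9, 9, 28]
pop() returns 28 -> [27, 9, 9]
push(21) -> [27, 9, 9, 21]
pop() returns 21 -> [27, 9, 9]
Final stack (bottom to top): [27, 9, 9]


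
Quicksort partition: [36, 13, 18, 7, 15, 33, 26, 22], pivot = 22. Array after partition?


Elements <= 22 go left of pivot.
Result: [13, 18, 7, 15, 22, 33, 26, 36], pivot at index 4


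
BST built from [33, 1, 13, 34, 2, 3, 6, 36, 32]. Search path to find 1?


BST root = 33
Search for 1: compare at each node
Path: [33, 1]


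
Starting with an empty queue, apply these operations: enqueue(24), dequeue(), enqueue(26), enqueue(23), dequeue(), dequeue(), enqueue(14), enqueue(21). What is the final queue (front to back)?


enqueue(24) -> [24]
dequeue() returns 24 -> []
enqueue(26) -> [26]
enqueue(23) -> [26, 23]
dequeue() returns 26 -> [23]
dequeue() returns 23 -> []
enqueue(14) -> [14]
enqueue(21) -> [14, 21]
Final queue (front to back): [14, 21]


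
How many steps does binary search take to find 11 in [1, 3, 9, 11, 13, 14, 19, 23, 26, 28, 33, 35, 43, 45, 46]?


Search for 11:
[0,14] mid=7 arr[7]=23
[0,6] mid=3 arr[3]=11
Total: 2 comparisons


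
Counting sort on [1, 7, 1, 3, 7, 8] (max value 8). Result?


Count array: [0, 2, 0, 1, 0, 0, 0, 2, 1]
Reconstruct: [1, 1, 3, 7, 7, 8]


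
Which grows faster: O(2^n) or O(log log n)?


double-logarithmic grows slower than exponential
O(log log n) is asymptotically smaller; O(2^n) grows faster


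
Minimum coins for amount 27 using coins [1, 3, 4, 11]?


dp[0]=0; dp[i]=1+min(dp[i-c] for c in coins)
...dp[22]=2, dp[23]=3, dp[24]=4, dp[25]=3, dp[26]=3, dp[27]=4
Minimum coins for 27 = 4


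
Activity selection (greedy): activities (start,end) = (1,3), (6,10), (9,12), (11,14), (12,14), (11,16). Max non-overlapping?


Greedy: pick earliest-ending, then skip overlaps.
Selected (3 activities): [(1, 3), (6, 10), (11, 14)]


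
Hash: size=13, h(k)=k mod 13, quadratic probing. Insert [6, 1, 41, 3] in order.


Insertions: 6->slot 6; 1->slot 1; 41->slot 2; 3->slot 3
Table: [None, 1, 41, 3, None, None, 6, None, None, None, None, None, None]


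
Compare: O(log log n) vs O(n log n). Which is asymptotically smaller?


double-logarithmic grows slower than linearithmic
O(log log n) is asymptotically smaller; O(n log n) grows faster


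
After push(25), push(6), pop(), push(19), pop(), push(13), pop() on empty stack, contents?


push(25) -> [25]
push(6) -> [25, 6]
pop() returns 6 -> [25]
push(19) -> [25, 19]
pop() returns 19 -> [25]
push(13) -> [25, 13]
pop() returns 13 -> [25]
Final stack (bottom to top): [25]


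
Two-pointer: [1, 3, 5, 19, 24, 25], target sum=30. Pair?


Two pointers: lo=0, hi=5
Found pair: (5, 25) summing to 30


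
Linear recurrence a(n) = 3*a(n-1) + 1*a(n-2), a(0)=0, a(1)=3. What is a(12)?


Build bottom-up:
...a(10)=128511, a(11)=424443, a(12)=3*424443+1*128511=1401840


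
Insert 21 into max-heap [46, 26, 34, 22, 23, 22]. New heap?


Append 21: [46, 26, 34, 22, 23, 22, 21]
Bubble up: no swaps needed
Result: [46, 26, 34, 22, 23, 22, 21]


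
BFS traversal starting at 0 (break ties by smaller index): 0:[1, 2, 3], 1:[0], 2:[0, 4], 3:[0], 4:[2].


BFS queue: start with [0]
Visit order: [0, 1, 2, 3, 4]


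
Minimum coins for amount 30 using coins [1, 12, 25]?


dp[0]=0; dp[i]=1+min(dp[i-c] for c in coins)
...dp[25]=1, dp[26]=2, dp[27]=3, dp[28]=4, dp[29]=5, dp[30]=6
Minimum coins for 30 = 6


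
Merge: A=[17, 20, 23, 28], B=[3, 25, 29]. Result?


Compare heads, take smaller each step.
Merged: [3, 17, 20, 23, 25, 28, 29]


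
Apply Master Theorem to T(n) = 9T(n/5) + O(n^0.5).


a=9, b=5, c=0.5. log_5(9)=1.365 > c=0.5. Case 1: O(n^log_b(a)) = O(n^1.365)
Complexity: O(n^1.365)


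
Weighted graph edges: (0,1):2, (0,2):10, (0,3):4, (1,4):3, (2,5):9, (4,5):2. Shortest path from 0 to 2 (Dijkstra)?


Dijkstra from 0:
Distances: {0: 0, 1: 2, 2: 10, 3: 4, 4: 5, 5: 7}
Shortest distance to 2 = 10, path = [0, 2]


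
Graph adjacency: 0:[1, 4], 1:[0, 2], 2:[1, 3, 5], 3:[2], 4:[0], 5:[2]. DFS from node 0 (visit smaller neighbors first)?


DFS stack-based: start with [0]
Visit order: [0, 1, 2, 3, 5, 4]


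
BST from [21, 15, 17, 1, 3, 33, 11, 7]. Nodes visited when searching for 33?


BST root = 21
Search for 33: compare at each node
Path: [21, 33]


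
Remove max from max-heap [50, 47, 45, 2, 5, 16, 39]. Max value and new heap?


Max = 50
Replace root with last, heapify down
Resulting heap: [47, 39, 45, 2, 5, 16]


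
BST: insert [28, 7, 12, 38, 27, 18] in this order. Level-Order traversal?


Root = 28; build tree by BST insertion.
Level-Order traversal: [28, 7, 38, 12, 27, 18]


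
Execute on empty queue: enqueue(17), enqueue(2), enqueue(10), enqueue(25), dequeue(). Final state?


enqueue(17) -> [17]
enqueue(2) -> [17, 2]
enqueue(10) -> [17, 2, 10]
enqueue(25) -> [17, 2, 10, 25]
dequeue() returns 17 -> [2, 10, 25]
Final queue (front to back): [2, 10, 25]


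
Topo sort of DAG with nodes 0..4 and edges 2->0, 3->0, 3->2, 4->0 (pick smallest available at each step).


Kahn's algorithm, process smallest node first
Order: [1, 3, 2, 4, 0]


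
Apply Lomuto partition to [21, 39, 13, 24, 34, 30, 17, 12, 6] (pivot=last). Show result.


Elements <= 6 go left of pivot.
Result: [6, 39, 13, 24, 34, 30, 17, 12, 21], pivot at index 0


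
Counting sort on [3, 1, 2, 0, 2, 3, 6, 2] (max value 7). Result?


Count array: [1, 1, 3, 2, 0, 0, 1, 0]
Reconstruct: [0, 1, 2, 2, 2, 3, 3, 6]


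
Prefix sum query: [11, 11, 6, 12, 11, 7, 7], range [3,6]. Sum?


Prefix sums: [0, 11, 22, 28, 40, 51, 58, 65]
Sum[3..6] = prefix[7] - prefix[3] = 65 - 28 = 37


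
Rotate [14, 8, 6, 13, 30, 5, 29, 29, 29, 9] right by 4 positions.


Right rotate by 4: [29, 29, 29, 9, 14, 8, 6, 13, 30, 5]


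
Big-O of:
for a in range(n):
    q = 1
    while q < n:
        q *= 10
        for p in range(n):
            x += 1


Per nesting level: O(n) * O(log n) * O(n) = O(n^2 log n)
Complexity: O(n^2 log n)


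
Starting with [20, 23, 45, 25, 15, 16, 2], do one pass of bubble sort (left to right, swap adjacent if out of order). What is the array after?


After one pass: [20, 23, 25, 15, 16, 2, 45]


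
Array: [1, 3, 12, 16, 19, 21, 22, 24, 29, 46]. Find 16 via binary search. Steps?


Search for 16:
[0,9] mid=4 arr[4]=19
[0,3] mid=1 arr[1]=3
[2,3] mid=2 arr[2]=12
[3,3] mid=3 arr[3]=16
Total: 4 comparisons


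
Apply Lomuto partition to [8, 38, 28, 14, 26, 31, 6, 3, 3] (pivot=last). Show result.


Elements <= 3 go left of pivot.
Result: [3, 3, 28, 14, 26, 31, 6, 8, 38], pivot at index 1


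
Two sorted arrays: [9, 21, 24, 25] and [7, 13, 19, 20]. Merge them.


Compare heads, take smaller each step.
Merged: [7, 9, 13, 19, 20, 21, 24, 25]


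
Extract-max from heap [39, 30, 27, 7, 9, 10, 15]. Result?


Max = 39
Replace root with last, heapify down
Resulting heap: [30, 15, 27, 7, 9, 10]


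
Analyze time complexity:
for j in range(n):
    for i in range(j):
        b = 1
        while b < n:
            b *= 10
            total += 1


Per nesting level: O(n) * O(n) [triangular over j] * O(log n) = O(n^2 log n)
Complexity: O(n^2 log n)


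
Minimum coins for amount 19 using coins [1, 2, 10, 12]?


dp[0]=0; dp[i]=1+min(dp[i-c] for c in coins)
...dp[14]=2, dp[15]=3, dp[16]=3, dp[17]=4, dp[18]=4, dp[19]=5
Minimum coins for 19 = 5


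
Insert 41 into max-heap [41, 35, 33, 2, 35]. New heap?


Append 41: [41, 35, 33, 2, 35, 41]
Bubble up: swap idx 5(41) with idx 2(33)
Result: [41, 35, 41, 2, 35, 33]


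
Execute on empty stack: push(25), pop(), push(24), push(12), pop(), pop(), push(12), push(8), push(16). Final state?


push(25) -> [25]
pop() returns 25 -> []
push(24) -> [24]
push(12) -> [24, 12]
pop() returns 12 -> [24]
pop() returns 24 -> []
push(12) -> [12]
push(8) -> [12, 8]
push(16) -> [12, 8, 16]
Final stack (bottom to top): [12, 8, 16]


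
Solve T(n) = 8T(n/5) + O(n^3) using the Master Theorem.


a=8, b=5, c=3. log_5(8)=1.292 < c=3. Case 3: O(n^c) = O(n^3)
Complexity: O(n^3)


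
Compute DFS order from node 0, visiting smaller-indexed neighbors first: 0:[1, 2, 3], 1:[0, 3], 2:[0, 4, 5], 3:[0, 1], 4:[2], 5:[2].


DFS stack-based: start with [0]
Visit order: [0, 1, 3, 2, 4, 5]


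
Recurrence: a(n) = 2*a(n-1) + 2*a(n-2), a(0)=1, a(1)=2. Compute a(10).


Build bottom-up:
...a(8)=2448, a(9)=6688, a(10)=2*6688+2*2448=18272


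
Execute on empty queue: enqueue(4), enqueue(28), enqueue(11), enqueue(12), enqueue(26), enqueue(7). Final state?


enqueue(4) -> [4]
enqueue(28) -> [4, 28]
enqueue(11) -> [4, 28, 11]
enqueue(12) -> [4, 28, 11, 12]
enqueue(26) -> [4, 28, 11, 12, 26]
enqueue(7) -> [4, 28, 11, 12, 26, 7]
Final queue (front to back): [4, 28, 11, 12, 26, 7]


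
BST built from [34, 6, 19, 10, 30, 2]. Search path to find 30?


BST root = 34
Search for 30: compare at each node
Path: [34, 6, 19, 30]


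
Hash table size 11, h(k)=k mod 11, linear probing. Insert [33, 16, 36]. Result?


Insertions: 33->slot 0; 16->slot 5; 36->slot 3
Table: [33, None, None, 36, None, 16, None, None, None, None, None]


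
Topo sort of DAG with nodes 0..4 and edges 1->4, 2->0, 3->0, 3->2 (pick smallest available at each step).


Kahn's algorithm, process smallest node first
Order: [1, 3, 2, 0, 4]


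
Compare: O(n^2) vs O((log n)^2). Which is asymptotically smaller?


polylogarithmic grows slower than quadratic
O((log n)^2) is asymptotically smaller; O(n^2) grows faster


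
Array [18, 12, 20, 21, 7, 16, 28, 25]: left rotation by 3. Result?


Left rotate by 3: [21, 7, 16, 28, 25, 18, 12, 20]


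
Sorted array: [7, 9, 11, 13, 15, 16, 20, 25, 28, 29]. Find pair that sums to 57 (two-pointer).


Two pointers: lo=0, hi=9
Found pair: (28, 29) summing to 57


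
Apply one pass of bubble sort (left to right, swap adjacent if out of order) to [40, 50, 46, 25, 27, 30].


After one pass: [40, 46, 25, 27, 30, 50]


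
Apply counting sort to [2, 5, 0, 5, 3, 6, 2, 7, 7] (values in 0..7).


Count array: [1, 0, 2, 1, 0, 2, 1, 2]
Reconstruct: [0, 2, 2, 3, 5, 5, 6, 7, 7]


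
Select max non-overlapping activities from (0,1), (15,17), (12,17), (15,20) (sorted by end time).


Greedy: pick earliest-ending, then skip overlaps.
Selected (2 activities): [(0, 1), (15, 17)]


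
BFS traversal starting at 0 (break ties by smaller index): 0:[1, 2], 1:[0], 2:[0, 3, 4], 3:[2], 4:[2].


BFS queue: start with [0]
Visit order: [0, 1, 2, 3, 4]


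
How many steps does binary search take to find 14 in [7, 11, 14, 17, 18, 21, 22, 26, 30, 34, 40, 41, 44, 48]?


Search for 14:
[0,13] mid=6 arr[6]=22
[0,5] mid=2 arr[2]=14
Total: 2 comparisons


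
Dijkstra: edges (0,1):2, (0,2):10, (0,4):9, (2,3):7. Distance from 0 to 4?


Dijkstra from 0:
Distances: {0: 0, 1: 2, 2: 10, 3: 17, 4: 9}
Shortest distance to 4 = 9, path = [0, 4]


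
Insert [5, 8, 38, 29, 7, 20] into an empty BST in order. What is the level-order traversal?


Root = 5; build tree by BST insertion.
Level-Order traversal: [5, 8, 7, 38, 29, 20]


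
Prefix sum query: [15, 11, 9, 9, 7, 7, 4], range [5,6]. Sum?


Prefix sums: [0, 15, 26, 35, 44, 51, 58, 62]
Sum[5..6] = prefix[7] - prefix[5] = 62 - 51 = 11


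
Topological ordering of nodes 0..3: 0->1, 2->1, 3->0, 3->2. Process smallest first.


Kahn's algorithm, process smallest node first
Order: [3, 0, 2, 1]


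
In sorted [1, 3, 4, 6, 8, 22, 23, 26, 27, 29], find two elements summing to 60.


Two pointers: lo=0, hi=9
No pair sums to 60


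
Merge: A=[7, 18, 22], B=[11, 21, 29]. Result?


Compare heads, take smaller each step.
Merged: [7, 11, 18, 21, 22, 29]


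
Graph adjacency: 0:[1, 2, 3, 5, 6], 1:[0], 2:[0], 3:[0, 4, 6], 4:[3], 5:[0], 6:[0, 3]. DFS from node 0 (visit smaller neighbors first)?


DFS stack-based: start with [0]
Visit order: [0, 1, 2, 3, 4, 6, 5]


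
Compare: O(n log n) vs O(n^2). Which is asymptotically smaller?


linearithmic grows slower than quadratic
O(n log n) is asymptotically smaller; O(n^2) grows faster


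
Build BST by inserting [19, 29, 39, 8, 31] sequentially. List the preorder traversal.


Root = 19; build tree by BST insertion.
Preorder traversal: [19, 8, 29, 39, 31]


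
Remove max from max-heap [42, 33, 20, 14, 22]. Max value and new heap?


Max = 42
Replace root with last, heapify down
Resulting heap: [33, 22, 20, 14]


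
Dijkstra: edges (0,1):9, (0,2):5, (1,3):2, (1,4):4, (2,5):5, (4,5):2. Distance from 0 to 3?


Dijkstra from 0:
Distances: {0: 0, 1: 9, 2: 5, 3: 11, 4: 12, 5: 10}
Shortest distance to 3 = 11, path = [0, 1, 3]


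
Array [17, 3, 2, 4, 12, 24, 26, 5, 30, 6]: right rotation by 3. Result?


Right rotate by 3: [5, 30, 6, 17, 3, 2, 4, 12, 24, 26]


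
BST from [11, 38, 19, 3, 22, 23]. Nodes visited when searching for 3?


BST root = 11
Search for 3: compare at each node
Path: [11, 3]


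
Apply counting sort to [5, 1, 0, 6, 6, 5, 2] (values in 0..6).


Count array: [1, 1, 1, 0, 0, 2, 2]
Reconstruct: [0, 1, 2, 5, 5, 6, 6]


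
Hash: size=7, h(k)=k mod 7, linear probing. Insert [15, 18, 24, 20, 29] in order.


Insertions: 15->slot 1; 18->slot 4; 24->slot 3; 20->slot 6; 29->slot 2
Table: [None, 15, 29, 24, 18, None, 20]


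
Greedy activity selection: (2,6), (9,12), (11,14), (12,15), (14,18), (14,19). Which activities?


Greedy: pick earliest-ending, then skip overlaps.
Selected (3 activities): [(2, 6), (9, 12), (12, 15)]


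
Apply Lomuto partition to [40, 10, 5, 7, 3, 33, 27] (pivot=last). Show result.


Elements <= 27 go left of pivot.
Result: [10, 5, 7, 3, 27, 33, 40], pivot at index 4


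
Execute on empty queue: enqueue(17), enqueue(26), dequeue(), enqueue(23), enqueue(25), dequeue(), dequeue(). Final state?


enqueue(17) -> [17]
enqueue(26) -> [17, 26]
dequeue() returns 17 -> [26]
enqueue(23) -> [26, 23]
enqueue(25) -> [26, 23, 25]
dequeue() returns 26 -> [23, 25]
dequeue() returns 23 -> [25]
Final queue (front to back): [25]


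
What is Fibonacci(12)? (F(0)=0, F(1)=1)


F(n)=F(n-1)+F(n-2)
...F(10)=55, F(11)=89, F(12)=144


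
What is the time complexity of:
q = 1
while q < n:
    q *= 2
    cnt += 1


Per nesting level: O(log n) = O(log n)
Complexity: O(log n)


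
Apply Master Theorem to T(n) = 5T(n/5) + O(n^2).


a=5, b=5, c=2. log_5(5)=1 < c=2. Case 3: O(n^c) = O(n^2)
Complexity: O(n^2)


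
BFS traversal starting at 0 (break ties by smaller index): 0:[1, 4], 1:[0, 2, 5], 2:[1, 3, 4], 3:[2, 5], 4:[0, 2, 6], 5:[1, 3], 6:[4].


BFS queue: start with [0]
Visit order: [0, 1, 4, 2, 5, 6, 3]


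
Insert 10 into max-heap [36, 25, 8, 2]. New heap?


Append 10: [36, 25, 8, 2, 10]
Bubble up: no swaps needed
Result: [36, 25, 8, 2, 10]


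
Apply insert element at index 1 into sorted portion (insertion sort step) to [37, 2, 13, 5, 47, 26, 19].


After one pass: [2, 37, 13, 5, 47, 26, 19]


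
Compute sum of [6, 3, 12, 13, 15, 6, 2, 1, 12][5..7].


Prefix sums: [0, 6, 9, 21, 34, 49, 55, 57, 58, 70]
Sum[5..7] = prefix[8] - prefix[5] = 58 - 49 = 9


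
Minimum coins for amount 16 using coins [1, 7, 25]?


dp[0]=0; dp[i]=1+min(dp[i-c] for c in coins)
...dp[11]=5, dp[12]=6, dp[13]=7, dp[14]=2, dp[15]=3, dp[16]=4
Minimum coins for 16 = 4


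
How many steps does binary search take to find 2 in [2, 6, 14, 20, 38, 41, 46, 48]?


Search for 2:
[0,7] mid=3 arr[3]=20
[0,2] mid=1 arr[1]=6
[0,0] mid=0 arr[0]=2
Total: 3 comparisons


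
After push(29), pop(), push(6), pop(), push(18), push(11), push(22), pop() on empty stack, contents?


push(29) -> [29]
pop() returns 29 -> []
push(6) -> [6]
pop() returns 6 -> []
push(18) -> [18]
push(11) -> [18, 11]
push(22) -> [18, 11, 22]
pop() returns 22 -> [18, 11]
Final stack (bottom to top): [18, 11]


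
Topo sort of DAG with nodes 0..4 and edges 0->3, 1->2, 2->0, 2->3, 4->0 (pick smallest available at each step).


Kahn's algorithm, process smallest node first
Order: [1, 2, 4, 0, 3]


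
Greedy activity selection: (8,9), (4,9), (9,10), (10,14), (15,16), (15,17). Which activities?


Greedy: pick earliest-ending, then skip overlaps.
Selected (4 activities): [(8, 9), (9, 10), (10, 14), (15, 16)]


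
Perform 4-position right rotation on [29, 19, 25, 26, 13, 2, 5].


Right rotate by 4: [26, 13, 2, 5, 29, 19, 25]


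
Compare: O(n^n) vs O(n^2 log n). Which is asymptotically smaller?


n^2 log n grows slower than n^n
O(n^2 log n) is asymptotically smaller; O(n^n) grows faster


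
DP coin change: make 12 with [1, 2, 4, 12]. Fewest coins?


dp[0]=0; dp[i]=1+min(dp[i-c] for c in coins)
...dp[7]=3, dp[8]=2, dp[9]=3, dp[10]=3, dp[11]=4, dp[12]=1
Minimum coins for 12 = 1


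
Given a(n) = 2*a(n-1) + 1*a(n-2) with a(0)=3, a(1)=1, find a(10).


Build bottom-up:
...a(8)=915, a(9)=2209, a(10)=2*2209+1*915=5333


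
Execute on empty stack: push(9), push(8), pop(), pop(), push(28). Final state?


push(9) -> [9]
push(8) -> [9, 8]
pop() returns 8 -> [9]
pop() returns 9 -> []
push(28) -> [28]
Final stack (bottom to top): [28]


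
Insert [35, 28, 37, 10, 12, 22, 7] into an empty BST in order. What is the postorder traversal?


Root = 35; build tree by BST insertion.
Postorder traversal: [7, 22, 12, 10, 28, 37, 35]


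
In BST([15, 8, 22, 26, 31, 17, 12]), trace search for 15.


BST root = 15
Search for 15: compare at each node
Path: [15]


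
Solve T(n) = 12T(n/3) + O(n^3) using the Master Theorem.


a=12, b=3, c=3. log_3(12)=2.262 < c=3. Case 3: O(n^c) = O(n^3)
Complexity: O(n^3)


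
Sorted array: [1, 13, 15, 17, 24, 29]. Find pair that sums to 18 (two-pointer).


Two pointers: lo=0, hi=5
Found pair: (1, 17) summing to 18


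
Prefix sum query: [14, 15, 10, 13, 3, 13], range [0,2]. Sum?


Prefix sums: [0, 14, 29, 39, 52, 55, 68]
Sum[0..2] = prefix[3] - prefix[0] = 39 - 0 = 39


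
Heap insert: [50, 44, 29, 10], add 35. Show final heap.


Append 35: [50, 44, 29, 10, 35]
Bubble up: no swaps needed
Result: [50, 44, 29, 10, 35]


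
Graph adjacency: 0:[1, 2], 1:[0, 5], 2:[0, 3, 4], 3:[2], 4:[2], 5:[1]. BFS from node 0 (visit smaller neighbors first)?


BFS queue: start with [0]
Visit order: [0, 1, 2, 5, 3, 4]


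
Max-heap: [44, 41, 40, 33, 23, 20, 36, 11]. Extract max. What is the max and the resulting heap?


Max = 44
Replace root with last, heapify down
Resulting heap: [41, 33, 40, 11, 23, 20, 36]


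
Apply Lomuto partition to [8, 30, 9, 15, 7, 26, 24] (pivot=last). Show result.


Elements <= 24 go left of pivot.
Result: [8, 9, 15, 7, 24, 26, 30], pivot at index 4
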